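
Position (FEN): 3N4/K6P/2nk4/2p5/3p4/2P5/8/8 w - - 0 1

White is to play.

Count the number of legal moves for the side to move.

White to move; king on a7.
In check: yes, from the black knight on c6.
Legal moves: Ka8, Kb7, Kb6, Ka6, Nxc6.
Count: 5.

5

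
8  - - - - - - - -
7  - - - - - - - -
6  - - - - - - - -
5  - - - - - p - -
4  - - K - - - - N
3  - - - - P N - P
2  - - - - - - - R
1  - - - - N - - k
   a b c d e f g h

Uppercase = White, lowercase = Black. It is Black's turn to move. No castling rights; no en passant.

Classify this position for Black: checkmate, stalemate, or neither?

checkmate

Black to move; black king on h1.
In check: yes, from the white rook on h2.
King squares — g1: attacked by Nf3; g2: attacked by Ne1; h2: attacked by Nf3.
Legal moves for Black: none.
In check with no legal moves → checkmate.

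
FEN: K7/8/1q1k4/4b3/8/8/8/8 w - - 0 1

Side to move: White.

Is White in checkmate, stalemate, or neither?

White to move; white king on a8.
In check: no.
King squares — a7: attacked by Qb6; b7: attacked by Qb6; b8: attacked by Qb6.
Legal moves for White: none.
Not in check and no legal moves → stalemate.

stalemate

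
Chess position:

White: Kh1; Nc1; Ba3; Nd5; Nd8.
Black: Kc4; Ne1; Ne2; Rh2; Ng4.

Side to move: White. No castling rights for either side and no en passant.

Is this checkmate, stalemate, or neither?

checkmate

White to move; white king on h1.
In check: yes, from the black rook on h2.
King squares — g1: attacked by Ne2; g2: attacked by Ne1; h2: attacked by Ng4.
Legal moves for White: none.
In check with no legal moves → checkmate.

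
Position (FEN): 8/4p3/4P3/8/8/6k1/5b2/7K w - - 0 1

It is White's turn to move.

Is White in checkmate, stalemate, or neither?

White to move; white king on h1.
In check: no.
King squares — g1: attacked by Bf2; g2: attacked by Kg3; h2: attacked by Kg3.
Legal moves for White: none.
Not in check and no legal moves → stalemate.

stalemate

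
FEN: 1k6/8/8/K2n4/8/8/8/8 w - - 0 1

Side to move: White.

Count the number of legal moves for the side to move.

3

White to move; king on a5.
In check: no.
Legal moves: Ka6, Kb5, Ka4.
Count: 3.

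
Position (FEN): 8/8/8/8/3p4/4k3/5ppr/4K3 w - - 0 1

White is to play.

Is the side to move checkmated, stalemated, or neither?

neither

White to move; white king on e1.
In check: yes, from the black pawn on f2.
Legal moves for White: Kd1.
White is in check but has 1 legal move → neither.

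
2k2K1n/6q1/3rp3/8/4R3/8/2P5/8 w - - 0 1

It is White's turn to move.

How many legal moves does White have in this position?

White to move; king on f8.
In check: yes, from the black queen on g7.
Legal moves: Ke8, Kxg7.
Count: 2.

2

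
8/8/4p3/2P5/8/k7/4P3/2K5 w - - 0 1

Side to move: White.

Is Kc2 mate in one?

After Kc2: black king on a3; in check: no.
Black is not in check, so this cannot be checkmate.

no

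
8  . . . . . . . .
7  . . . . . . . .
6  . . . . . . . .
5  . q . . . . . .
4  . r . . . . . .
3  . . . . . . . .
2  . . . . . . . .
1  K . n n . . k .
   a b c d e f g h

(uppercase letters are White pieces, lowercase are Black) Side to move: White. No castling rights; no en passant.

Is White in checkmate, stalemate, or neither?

stalemate

White to move; white king on a1.
In check: no.
King squares — b1: attacked by Rb4; a2: attacked by Nc1; b2: attacked by Nd1.
Legal moves for White: none.
Not in check and no legal moves → stalemate.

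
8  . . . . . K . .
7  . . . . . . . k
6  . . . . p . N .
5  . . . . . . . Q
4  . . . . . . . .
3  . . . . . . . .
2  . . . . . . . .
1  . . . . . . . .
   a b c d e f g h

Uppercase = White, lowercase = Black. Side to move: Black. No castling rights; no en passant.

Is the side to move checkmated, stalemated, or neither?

checkmate

Black to move; black king on h7.
In check: yes, from the white queen on h5.
King squares — g6: attacked by Qh5; h6: attacked by Qh5; g7: attacked by Kf8; g8: attacked by Kf8; h8: attacked by Qh5.
Legal moves for Black: none.
In check with no legal moves → checkmate.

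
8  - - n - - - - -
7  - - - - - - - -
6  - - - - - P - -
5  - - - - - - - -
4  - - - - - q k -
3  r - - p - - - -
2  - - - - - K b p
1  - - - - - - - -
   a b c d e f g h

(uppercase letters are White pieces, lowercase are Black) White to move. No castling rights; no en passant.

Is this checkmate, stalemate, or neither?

White to move; white king on f2.
In check: yes, from the black queen on f4.
King squares — e1: available; f1: attacked by Bg2; g1: attacked by Ph2; e2: attacked by Pd3; g2: available; e3: attacked by Qf4; f3: attacked by Bg2; g3: attacked by Qf4.
Legal moves for White: Kxg2, Ke1.
White is in check but has 2 legal moves → neither.

neither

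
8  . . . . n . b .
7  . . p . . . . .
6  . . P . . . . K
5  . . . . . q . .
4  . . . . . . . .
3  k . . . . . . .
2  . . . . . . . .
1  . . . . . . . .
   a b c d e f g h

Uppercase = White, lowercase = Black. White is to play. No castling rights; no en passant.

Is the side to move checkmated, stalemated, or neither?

stalemate

White to move; white king on h6.
In check: no.
King squares — g5: attacked by Qf5; h5: attacked by Qf5; g6: attacked by Qf5; g7: attacked by Ne8; h7: attacked by Qf5.
Legal moves for White: none.
Not in check and no legal moves → stalemate.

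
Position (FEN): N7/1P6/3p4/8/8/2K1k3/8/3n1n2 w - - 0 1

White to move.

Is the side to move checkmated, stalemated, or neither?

White to move; white king on c3.
In check: yes, from the black knight on d1.
Legal moves for White: Kc4, Kb4, Kb3, Kc2.
White is in check but has 4 legal moves → neither.

neither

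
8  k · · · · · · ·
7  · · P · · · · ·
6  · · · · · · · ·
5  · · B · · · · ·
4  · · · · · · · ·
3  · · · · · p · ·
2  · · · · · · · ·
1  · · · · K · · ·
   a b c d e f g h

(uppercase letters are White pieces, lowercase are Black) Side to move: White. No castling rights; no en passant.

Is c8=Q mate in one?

After c8=Q: black king on a8; in check: yes, from the white queen on c8.
King squares — a7: attacked by Bc5; b7: attacked by Qc8; b8: attacked by Qc8.
Black has no legal moves → checkmate.

yes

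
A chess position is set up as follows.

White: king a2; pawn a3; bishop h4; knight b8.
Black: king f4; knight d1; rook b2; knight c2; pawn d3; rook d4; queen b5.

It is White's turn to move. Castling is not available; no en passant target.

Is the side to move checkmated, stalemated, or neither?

checkmate

White to move; white king on a2.
In check: yes, from the black rook on b2.
King squares — a1: attacked by Nc2; b1: attacked by Rb2; b2: attacked by Nd1; a3: own pawn; b3: attacked by Rb2.
Legal moves for White: none.
In check with no legal moves → checkmate.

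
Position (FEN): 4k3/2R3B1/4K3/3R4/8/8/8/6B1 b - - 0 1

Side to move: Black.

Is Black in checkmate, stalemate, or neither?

stalemate

Black to move; black king on e8.
In check: no.
King squares — d7: attacked by Rd5; e7: attacked by Ke6; f7: attacked by Ke6; d8: attacked by Rd5; f8: attacked by Bg7.
Legal moves for Black: none.
Not in check and no legal moves → stalemate.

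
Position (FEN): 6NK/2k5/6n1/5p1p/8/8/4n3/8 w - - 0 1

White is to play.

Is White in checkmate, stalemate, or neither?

neither

White to move; white king on h8.
In check: yes, from the black knight on g6.
King squares — g7: available; h7: available; g8: own knight.
Legal moves for White: Kh7, Kg7.
White is in check but has 2 legal moves → neither.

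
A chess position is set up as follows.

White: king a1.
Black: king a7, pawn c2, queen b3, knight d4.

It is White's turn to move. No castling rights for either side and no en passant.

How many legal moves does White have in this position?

White to move; king on a1.
In check: no.
Legal moves: none.
Count: 0.

0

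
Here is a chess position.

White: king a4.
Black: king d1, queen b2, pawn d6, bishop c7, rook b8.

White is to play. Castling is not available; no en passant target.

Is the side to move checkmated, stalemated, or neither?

stalemate

White to move; white king on a4.
In check: no.
King squares — a3: attacked by Qb2; b3: attacked by Qb2; b4: attacked by Qb2; a5: attacked by Bc7; b5: attacked by Qb2.
Legal moves for White: none.
Not in check and no legal moves → stalemate.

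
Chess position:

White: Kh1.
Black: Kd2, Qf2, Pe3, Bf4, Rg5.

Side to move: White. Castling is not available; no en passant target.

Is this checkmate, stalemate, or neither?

stalemate

White to move; white king on h1.
In check: no.
King squares — g1: attacked by Qf2; g2: attacked by Qf2; h2: attacked by Qf2.
Legal moves for White: none.
Not in check and no legal moves → stalemate.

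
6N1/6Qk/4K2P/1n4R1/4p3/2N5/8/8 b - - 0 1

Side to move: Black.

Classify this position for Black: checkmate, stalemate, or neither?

Black to move; black king on h7.
In check: yes, from the white queen on g7.
King squares — g6: attacked by Rg5; h6: attacked by Qg7; g7: attacked by Rg5; g8: attacked by Qg7; h8: attacked by Qg7.
Legal moves for Black: none.
In check with no legal moves → checkmate.

checkmate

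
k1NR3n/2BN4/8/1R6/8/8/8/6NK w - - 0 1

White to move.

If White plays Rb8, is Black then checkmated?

yes

After Rb8: black king on a8; in check: yes, from the white rook on b8.
King squares — a7: attacked by Nc8; b7: attacked by Rb8; b8: attacked by Bc7.
Black has no legal moves → checkmate.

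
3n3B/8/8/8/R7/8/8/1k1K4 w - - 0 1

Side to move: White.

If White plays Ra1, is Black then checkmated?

After Ra1: black king on b1; in check: yes, from the white rook on a1.
King squares — a1: attacked by Bh8; c1: attacked by Ra1; a2: attacked by Ra1; b2: attacked by Bh8; c2: attacked by Kd1.
Black has no legal moves → checkmate.

yes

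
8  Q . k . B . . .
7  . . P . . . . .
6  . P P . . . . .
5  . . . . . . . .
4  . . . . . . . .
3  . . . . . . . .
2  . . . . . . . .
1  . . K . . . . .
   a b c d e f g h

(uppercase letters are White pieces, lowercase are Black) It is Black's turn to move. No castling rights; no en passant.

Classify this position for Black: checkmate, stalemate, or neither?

Black to move; black king on c8.
In check: yes, from the white queen on a8.
King squares — b7: attacked by Pc6; c7: attacked by Pb6; d7: attacked by Pc6; b8: attacked by Pc7; d8: attacked by Pc7.
Legal moves for Black: none.
In check with no legal moves → checkmate.

checkmate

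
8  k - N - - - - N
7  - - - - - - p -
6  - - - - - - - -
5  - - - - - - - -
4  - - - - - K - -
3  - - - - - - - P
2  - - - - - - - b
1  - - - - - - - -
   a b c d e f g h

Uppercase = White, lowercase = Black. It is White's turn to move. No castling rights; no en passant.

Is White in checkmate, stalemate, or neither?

White to move; white king on f4.
In check: yes, from the black bishop on h2.
Legal moves for White: Kg5, Kf5, Kg4, Ke4, Kf3, Ke3.
White is in check but has 6 legal moves → neither.

neither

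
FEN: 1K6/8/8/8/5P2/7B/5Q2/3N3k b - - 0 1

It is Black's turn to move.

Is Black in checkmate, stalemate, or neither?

Black to move; black king on h1.
In check: no.
King squares — g1: attacked by Qf2; g2: attacked by Qf2; h2: attacked by Qf2.
Legal moves for Black: none.
Not in check and no legal moves → stalemate.

stalemate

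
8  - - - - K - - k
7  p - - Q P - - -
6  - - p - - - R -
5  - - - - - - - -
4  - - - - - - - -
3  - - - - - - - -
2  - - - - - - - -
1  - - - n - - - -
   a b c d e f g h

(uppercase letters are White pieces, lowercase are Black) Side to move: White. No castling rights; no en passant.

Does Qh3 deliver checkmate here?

yes

After Qh3: black king on h8; in check: yes, from the white queen on h3.
King squares — g7: attacked by Rg6; h7: attacked by Qh3; g8: attacked by Rg6.
Black has no legal moves → checkmate.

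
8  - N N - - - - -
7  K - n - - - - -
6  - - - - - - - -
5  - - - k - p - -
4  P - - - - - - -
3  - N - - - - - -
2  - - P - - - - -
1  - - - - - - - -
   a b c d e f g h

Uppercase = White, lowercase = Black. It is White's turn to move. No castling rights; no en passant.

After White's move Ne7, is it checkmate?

no

After Ne7: black king on d5; in check: yes, from the white knight on e7.
Black has 5 legal replies: Ke6, Kd6, Ke5, Ke4, Kc4.
In check but a legal move exists → not checkmate.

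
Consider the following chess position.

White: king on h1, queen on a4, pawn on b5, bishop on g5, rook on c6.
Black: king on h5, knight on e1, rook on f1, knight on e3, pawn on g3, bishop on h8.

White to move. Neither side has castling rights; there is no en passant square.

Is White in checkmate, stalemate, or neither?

White to move; white king on h1.
In check: yes, from the black rook on f1.
King squares — g1: attacked by Rf1; g2: attacked by Ne1; h2: attacked by Pg3.
Legal moves for White: none.
In check with no legal moves → checkmate.

checkmate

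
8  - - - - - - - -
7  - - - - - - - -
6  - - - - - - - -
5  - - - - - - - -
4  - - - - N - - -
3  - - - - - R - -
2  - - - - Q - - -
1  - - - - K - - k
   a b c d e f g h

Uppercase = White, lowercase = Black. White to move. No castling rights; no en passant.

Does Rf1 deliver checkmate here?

yes

After Rf1: black king on h1; in check: yes, from the white rook on f1.
King squares — g1: attacked by Rf1; g2: attacked by Qe2; h2: attacked by Qe2.
Black has no legal moves → checkmate.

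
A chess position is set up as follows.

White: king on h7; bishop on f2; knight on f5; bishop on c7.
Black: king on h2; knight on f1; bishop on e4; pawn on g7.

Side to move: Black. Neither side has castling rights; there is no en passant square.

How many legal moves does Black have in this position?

4

Black to move; king on h2.
In check: yes, from the white bishop on c7.
Legal moves: Kh3, Kg2, Kh1, Ng3.
Count: 4.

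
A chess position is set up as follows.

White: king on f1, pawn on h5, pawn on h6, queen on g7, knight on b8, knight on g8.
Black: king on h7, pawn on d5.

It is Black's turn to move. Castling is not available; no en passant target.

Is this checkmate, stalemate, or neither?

Black to move; black king on h7.
In check: yes, from the white queen on g7.
King squares — g6: attacked by Ph5; h6: attacked by Qg7; g7: attacked by Ph6; g8: attacked by Qg7; h8: attacked by Qg7.
Legal moves for Black: none.
In check with no legal moves → checkmate.

checkmate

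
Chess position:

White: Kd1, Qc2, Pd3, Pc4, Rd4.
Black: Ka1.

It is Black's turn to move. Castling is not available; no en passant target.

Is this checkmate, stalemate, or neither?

Black to move; black king on a1.
In check: no.
King squares — b1: attacked by Qc2; a2: attacked by Qc2; b2: attacked by Qc2.
Legal moves for Black: none.
Not in check and no legal moves → stalemate.

stalemate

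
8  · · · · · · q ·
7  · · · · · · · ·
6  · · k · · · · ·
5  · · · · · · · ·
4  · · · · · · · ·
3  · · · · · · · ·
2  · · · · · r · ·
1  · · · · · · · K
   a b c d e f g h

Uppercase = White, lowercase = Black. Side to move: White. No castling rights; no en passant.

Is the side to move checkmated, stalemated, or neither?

White to move; white king on h1.
In check: no.
King squares — g1: attacked by Qg8; g2: attacked by Rf2; h2: attacked by Rf2.
Legal moves for White: none.
Not in check and no legal moves → stalemate.

stalemate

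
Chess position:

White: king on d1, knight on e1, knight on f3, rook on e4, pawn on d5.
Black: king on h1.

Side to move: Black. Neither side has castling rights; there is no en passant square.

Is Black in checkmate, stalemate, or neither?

Black to move; black king on h1.
In check: no.
King squares — g1: attacked by Nf3; g2: attacked by Ne1; h2: attacked by Nf3.
Legal moves for Black: none.
Not in check and no legal moves → stalemate.

stalemate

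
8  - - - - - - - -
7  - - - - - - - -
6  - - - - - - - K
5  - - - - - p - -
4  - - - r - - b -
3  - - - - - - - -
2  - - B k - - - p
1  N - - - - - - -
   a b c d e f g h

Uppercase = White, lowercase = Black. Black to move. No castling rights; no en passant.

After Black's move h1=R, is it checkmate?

no

After h1=R: white king on h6; in check: yes, from the black rook on h1.
White has 3 legal replies: Kg7, Kg6, Kg5.
In check but a legal move exists → not checkmate.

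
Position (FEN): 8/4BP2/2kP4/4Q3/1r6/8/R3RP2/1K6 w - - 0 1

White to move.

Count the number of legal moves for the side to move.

White to move; king on b1.
In check: yes, from the black rook on b4.
Legal moves: Kc2, Kc1, Ka1, Qb2, Reb2, Rab2.
Count: 6.

6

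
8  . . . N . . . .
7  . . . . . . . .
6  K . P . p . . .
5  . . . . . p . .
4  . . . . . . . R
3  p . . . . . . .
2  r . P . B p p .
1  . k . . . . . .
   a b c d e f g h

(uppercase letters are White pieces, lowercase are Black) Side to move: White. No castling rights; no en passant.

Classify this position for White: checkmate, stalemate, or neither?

White to move; white king on a6.
In check: no.
Legal moves for White include: Nf7, Nb7, Nxe6, Kb7, Ka7, Kb6, Kb5, Ka5, Rh8, Rh7, Rh6, Rh5, Rg4, Rf4, Re4, Rd4, Rc4, Rb4+, ... (list truncated; more exist).
White has legal moves and is not in check → neither.

neither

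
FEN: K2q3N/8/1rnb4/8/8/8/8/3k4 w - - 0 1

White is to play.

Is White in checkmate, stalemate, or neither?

checkmate

White to move; white king on a8.
In check: yes, from the black queen on d8.
King squares — a7: attacked by Nc6; b7: attacked by Rb6; b8: attacked by Rb6.
Legal moves for White: none.
In check with no legal moves → checkmate.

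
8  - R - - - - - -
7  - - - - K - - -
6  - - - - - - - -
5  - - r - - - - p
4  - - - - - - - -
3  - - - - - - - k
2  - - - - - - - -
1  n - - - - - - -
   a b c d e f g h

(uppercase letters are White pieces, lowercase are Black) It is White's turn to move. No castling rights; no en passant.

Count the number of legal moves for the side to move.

22

White to move; king on e7.
In check: no.
Legal moves: Rh8, Rg8, Rf8, Re8, Rd8, Rc8, Ra8, Rb7, Rb6, Rb5, Rb4, Rb3+, Rb2, Rb1, Kf8, Ke8, Kd8, Kf7, Kd7, Kf6, Ke6, Kd6.
Count: 22.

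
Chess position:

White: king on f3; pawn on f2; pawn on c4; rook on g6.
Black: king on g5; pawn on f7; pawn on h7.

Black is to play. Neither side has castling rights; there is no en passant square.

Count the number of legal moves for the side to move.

Black to move; king on g5.
In check: yes, from the white rook on g6.
Legal moves: Kxg6, Kh5, Kf5, Kh4, hxg6, fxg6.
Count: 6.

6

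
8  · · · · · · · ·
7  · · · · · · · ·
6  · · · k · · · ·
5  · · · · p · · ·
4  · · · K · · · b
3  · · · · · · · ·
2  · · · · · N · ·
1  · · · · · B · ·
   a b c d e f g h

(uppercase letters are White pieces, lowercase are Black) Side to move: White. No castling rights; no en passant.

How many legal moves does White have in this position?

5

White to move; king on d4.
In check: yes, from the black pawn on e5.
Legal moves: Ke4, Kc4, Ke3, Kd3, Kc3.
Count: 5.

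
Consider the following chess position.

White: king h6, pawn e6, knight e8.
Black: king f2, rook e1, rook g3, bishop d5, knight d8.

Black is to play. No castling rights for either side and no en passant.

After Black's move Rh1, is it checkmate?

After Rh1: white king on h6; in check: yes, from the black rook on h1.
King squares — g5: attacked by Rg3; h5: attacked by Rh1; g6: attacked by Rg3; g7: attacked by Rg3; h7: attacked by Rh1.
White has no legal moves → checkmate.

yes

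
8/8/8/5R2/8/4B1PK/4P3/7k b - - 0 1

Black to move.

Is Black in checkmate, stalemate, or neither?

Black to move; black king on h1.
In check: no.
King squares — g1: attacked by Be3; g2: attacked by Kh3; h2: attacked by Kh3.
Legal moves for Black: none.
Not in check and no legal moves → stalemate.

stalemate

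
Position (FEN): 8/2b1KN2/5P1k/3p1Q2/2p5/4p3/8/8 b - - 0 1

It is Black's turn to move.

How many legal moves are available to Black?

Black to move; king on h6.
In check: yes, from the white knight on f7.
Legal moves: none.
Count: 0.

0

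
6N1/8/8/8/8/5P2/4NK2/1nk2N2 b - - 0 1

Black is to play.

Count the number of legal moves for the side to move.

3

Black to move; king on c1.
In check: yes, from the white knight on e2.
Legal moves: Kc2, Kb2, Kd1.
Count: 3.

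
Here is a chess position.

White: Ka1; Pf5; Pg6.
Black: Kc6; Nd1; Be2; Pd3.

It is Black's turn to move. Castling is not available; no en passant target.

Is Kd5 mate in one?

After Kd5: white king on a1; in check: no.
White is not in check, so this cannot be checkmate.

no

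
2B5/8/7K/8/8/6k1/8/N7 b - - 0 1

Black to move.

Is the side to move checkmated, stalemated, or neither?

neither

Black to move; black king on g3.
In check: no.
Legal moves for Black: Kh4, Kf4, Kf3, Kh2, Kg2, Kf2.
Black has 6 legal moves and is not in check → neither.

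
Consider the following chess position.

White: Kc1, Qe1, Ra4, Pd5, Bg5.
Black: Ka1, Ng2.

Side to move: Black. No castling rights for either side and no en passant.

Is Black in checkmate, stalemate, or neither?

checkmate

Black to move; black king on a1.
In check: yes, from the white rook on a4.
King squares — b1: attacked by Kc1; a2: attacked by Ra4; b2: attacked by Kc1.
Legal moves for Black: none.
In check with no legal moves → checkmate.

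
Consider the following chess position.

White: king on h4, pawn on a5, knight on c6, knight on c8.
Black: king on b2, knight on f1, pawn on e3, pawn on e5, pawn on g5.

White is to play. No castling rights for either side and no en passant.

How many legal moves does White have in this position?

White to move; king on h4.
In check: yes, from the black pawn on g5.
Legal moves: Kh5, Kxg5, Kg4, Kh3.
Count: 4.

4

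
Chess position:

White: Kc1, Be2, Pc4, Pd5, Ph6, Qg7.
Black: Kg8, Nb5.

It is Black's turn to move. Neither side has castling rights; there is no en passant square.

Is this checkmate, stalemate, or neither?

checkmate

Black to move; black king on g8.
In check: yes, from the white queen on g7.
King squares — f7: attacked by Qg7; g7: attacked by Ph6; h7: attacked by Qg7; f8: attacked by Qg7; h8: attacked by Qg7.
Legal moves for Black: none.
In check with no legal moves → checkmate.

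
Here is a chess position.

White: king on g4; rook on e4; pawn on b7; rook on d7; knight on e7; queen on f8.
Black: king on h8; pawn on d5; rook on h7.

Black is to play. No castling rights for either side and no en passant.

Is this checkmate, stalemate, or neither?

Black to move; black king on h8.
In check: yes, from the white queen on f8.
King squares — g7: attacked by Qf8; h7: own rook; g8: attacked by Ne7.
Legal moves for Black: none.
In check with no legal moves → checkmate.

checkmate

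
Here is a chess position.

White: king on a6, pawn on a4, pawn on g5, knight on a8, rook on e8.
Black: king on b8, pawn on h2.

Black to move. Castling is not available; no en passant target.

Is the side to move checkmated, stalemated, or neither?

Black to move; black king on b8.
In check: yes, from the white rook on e8.
King squares — a7: attacked by Ka6; b7: attacked by Ka6; c7: attacked by Na8; a8: attacked by Re8; c8: attacked by Re8.
Legal moves for Black: none.
In check with no legal moves → checkmate.

checkmate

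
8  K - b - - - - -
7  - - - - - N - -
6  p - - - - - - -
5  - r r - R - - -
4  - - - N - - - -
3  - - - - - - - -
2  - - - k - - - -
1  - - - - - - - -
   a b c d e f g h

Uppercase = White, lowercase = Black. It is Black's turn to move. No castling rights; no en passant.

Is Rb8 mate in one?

After Rb8: white king on a8; in check: yes, from the black rook on b8.
White has 2 legal replies: Kxb8, Ka7.
In check but a legal move exists → not checkmate.

no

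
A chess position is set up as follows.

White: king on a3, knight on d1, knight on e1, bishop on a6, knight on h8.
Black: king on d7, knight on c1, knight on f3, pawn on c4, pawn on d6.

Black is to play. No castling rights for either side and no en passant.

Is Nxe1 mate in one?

After Nxe1: white king on a3; in check: no.
White is not in check, so this cannot be checkmate.

no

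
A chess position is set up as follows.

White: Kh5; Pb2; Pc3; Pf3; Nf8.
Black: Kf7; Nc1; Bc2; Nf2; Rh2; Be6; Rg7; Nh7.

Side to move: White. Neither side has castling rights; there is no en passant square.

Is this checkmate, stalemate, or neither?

checkmate

White to move; white king on h5.
In check: yes, from the black rook on h2.
King squares — g4: attacked by Nf2; h4: attacked by Rh2; g5: attacked by Rg7; g6: attacked by Bc2; h6: attacked by Rh2.
Legal moves for White: none.
In check with no legal moves → checkmate.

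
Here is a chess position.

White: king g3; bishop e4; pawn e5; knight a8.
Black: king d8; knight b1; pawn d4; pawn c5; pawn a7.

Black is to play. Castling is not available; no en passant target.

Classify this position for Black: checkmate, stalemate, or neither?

neither

Black to move; black king on d8.
In check: no.
Legal moves for Black: Ke8, Kc8, Ke7, Kd7, Nc3, Na3, Nd2, a6, c4, d3, a5.
Black has 11 legal moves and is not in check → neither.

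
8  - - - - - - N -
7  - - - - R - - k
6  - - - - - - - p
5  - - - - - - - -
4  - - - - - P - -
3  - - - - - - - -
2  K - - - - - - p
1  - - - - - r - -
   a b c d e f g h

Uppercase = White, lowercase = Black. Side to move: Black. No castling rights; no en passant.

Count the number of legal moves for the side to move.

3

Black to move; king on h7.
In check: yes, from the white rook on e7.
Legal moves: Kh8, Kxg8, Kg6.
Count: 3.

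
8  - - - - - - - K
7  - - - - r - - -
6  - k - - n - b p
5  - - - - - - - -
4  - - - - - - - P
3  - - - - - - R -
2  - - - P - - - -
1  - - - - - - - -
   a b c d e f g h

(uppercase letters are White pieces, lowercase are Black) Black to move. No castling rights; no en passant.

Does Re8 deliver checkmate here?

yes

After Re8: white king on h8; in check: yes, from the black rook on e8.
King squares — g7: attacked by Ne6; h7: attacked by Bg6; g8: attacked by Re8.
White has no legal moves → checkmate.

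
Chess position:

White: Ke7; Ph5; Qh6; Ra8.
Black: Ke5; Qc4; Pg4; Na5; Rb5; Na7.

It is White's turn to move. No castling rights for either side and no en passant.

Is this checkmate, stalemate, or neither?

White to move; white king on e7.
In check: no.
Legal moves for White include: Rh8, Rg8, Rf8, Re8, Rd8, Rc8, Rb8, Rxa7, Kf8, Ke8, Kd8, Kd7, Qh8+, Qf8, Qh7, Qg7+, Qg6, Qf6+, ... (list truncated; more exist).
White has legal moves and is not in check → neither.

neither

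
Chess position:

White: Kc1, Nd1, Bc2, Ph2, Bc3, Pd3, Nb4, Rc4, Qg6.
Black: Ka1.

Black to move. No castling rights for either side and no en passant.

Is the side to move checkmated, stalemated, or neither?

Black to move; black king on a1.
In check: yes, from the white bishop on c3.
King squares — b1: attacked by Kc1; a2: attacked by Nb4; b2: attacked by Kc1.
Legal moves for Black: none.
In check with no legal moves → checkmate.

checkmate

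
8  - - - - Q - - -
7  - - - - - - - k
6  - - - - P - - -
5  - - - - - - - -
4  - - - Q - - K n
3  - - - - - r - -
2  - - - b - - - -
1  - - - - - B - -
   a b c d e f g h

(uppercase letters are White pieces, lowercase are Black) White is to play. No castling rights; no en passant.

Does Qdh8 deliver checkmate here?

After Qdh8: black king on h7; in check: yes, from the white queen on h8.
King squares — g6: attacked by Qe8; h6: attacked by Qh8; g7: attacked by Qh8; g8: attacked by Qe8; h8: attacked by Qe8.
Black has no legal moves → checkmate.

yes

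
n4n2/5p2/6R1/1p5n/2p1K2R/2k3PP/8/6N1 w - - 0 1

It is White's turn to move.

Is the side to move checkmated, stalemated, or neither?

White to move; white king on e4.
In check: no.
Legal moves for White include: Rg8, Rg7, Rh6, Rf6, Re6, Rd6, Rc6, Rb6, Ra6, Rg5, Rgg4, Rxh5, Rhg4, Rf4, Kf5, Ke5, Kd5, Kf3, ... (list truncated; more exist).
White has legal moves and is not in check → neither.

neither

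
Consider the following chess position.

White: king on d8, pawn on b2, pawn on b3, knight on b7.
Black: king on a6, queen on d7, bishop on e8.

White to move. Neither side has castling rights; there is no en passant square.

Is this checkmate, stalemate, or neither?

checkmate

White to move; white king on d8.
In check: yes, from the black queen on d7.
King squares — c7: attacked by Qd7; d7: attacked by Be8; e7: attacked by Qd7; c8: attacked by Qd7; e8: attacked by Qd7.
Legal moves for White: none.
In check with no legal moves → checkmate.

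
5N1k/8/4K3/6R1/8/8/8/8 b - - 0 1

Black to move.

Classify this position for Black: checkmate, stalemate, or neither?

Black to move; black king on h8.
In check: no.
King squares — g7: attacked by Rg5; h7: attacked by Nf8; g8: attacked by Rg5.
Legal moves for Black: none.
Not in check and no legal moves → stalemate.

stalemate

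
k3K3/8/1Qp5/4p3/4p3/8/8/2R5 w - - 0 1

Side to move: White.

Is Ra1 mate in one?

After Ra1: black king on a8; in check: yes, from the white rook on a1.
King squares — a7: attacked by Ra1; b7: attacked by Qb6; b8: attacked by Qb6.
Black has no legal moves → checkmate.

yes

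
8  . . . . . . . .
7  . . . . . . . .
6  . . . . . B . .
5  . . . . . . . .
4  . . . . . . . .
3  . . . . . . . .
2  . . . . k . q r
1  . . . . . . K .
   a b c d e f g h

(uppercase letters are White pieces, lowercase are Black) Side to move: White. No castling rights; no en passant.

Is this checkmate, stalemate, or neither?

White to move; white king on g1.
In check: yes, from the black queen on g2.
King squares — f1: attacked by Ke2; h1: attacked by Qg2; f2: attacked by Ke2; g2: attacked by Rh2; h2: attacked by Qg2.
Legal moves for White: none.
In check with no legal moves → checkmate.

checkmate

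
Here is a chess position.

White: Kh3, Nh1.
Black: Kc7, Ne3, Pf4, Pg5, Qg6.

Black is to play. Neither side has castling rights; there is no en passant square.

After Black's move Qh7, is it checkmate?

yes

After Qh7: white king on h3; in check: yes, from the black queen on h7.
King squares — g2: attacked by Ne3; h2: attacked by Qh7; g3: attacked by Pf4; g4: attacked by Ne3; h4: attacked by Pg5.
White has no legal moves → checkmate.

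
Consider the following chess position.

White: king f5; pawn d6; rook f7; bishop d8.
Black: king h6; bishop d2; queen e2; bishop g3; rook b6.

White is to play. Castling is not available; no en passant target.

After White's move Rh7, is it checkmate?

After Rh7: black king on h6; in check: yes, from the white rook on h7.
Black has 1 legal reply: Kxh7.
In check but a legal move exists → not checkmate.

no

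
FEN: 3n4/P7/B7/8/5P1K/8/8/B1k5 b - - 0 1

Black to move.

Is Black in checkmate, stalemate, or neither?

Black to move; black king on c1.
In check: no.
Legal moves for Black: Nf7, Nb7, Ne6, Nc6, Kd2, Kc2, Kd1, Kb1.
Black has 8 legal moves and is not in check → neither.

neither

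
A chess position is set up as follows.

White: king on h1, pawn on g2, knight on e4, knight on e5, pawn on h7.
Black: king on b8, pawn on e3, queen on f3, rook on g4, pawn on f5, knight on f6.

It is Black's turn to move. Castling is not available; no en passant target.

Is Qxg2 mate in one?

After Qxg2: white king on h1; in check: yes, from the black queen on g2.
King squares — g1: attacked by Qg2; g2: attacked by Rg4; h2: attacked by Qg2.
White has no legal moves → checkmate.

yes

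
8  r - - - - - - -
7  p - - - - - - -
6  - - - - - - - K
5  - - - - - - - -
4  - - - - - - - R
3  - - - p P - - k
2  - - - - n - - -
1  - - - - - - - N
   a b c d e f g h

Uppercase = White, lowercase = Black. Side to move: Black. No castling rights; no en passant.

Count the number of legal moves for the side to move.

Black to move; king on h3.
In check: yes, from the white rook on h4.
Legal moves: Kxh4, Kg2.
Count: 2.

2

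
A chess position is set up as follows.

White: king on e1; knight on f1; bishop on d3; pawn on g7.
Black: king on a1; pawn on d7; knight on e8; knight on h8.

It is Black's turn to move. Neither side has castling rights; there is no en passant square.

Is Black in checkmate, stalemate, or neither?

Black to move; black king on a1.
In check: no.
Legal moves for Black: Nf7, Ng6, Nxg7, Nc7, Nf6, Nd6, Kb2, Ka2, d6, d5.
Black has 10 legal moves and is not in check → neither.

neither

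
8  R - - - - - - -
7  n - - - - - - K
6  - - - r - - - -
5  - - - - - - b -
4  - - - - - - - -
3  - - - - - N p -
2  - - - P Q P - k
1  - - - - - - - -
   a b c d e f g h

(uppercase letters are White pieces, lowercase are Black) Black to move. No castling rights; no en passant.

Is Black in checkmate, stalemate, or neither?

neither

Black to move; black king on h2.
In check: yes, from the white knight on f3.
King squares — g1: attacked by Nf3; h1: available; g2: available; g3: own pawn; h3: available.
Legal moves for Black: Kh3, Kg2, Kh1.
Black is in check but has 3 legal moves → neither.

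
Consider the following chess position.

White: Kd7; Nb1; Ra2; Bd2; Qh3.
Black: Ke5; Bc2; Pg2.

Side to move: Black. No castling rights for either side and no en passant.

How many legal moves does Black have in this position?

Black to move; king on e5.
In check: no.
Legal moves: Kf6, Kd5, Ke4, Kd4, Bh7, Bg6, Bf5+, Be4, Ba4+, Bd3, Bb3, Bd1, Bxb1, g1=Q, g1=R, g1=B, g1=N.
Count: 17.

17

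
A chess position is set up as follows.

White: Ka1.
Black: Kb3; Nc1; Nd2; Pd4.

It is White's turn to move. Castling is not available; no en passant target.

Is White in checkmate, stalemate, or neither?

White to move; white king on a1.
In check: no.
King squares — b1: attacked by Nd2; a2: attacked by Nc1; b2: attacked by Kb3.
Legal moves for White: none.
Not in check and no legal moves → stalemate.

stalemate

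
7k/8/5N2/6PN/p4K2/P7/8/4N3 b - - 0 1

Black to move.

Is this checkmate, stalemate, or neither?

stalemate

Black to move; black king on h8.
In check: no.
King squares — g7: attacked by Nh5; h7: attacked by Nf6; g8: attacked by Nf6.
Legal moves for Black: none.
Not in check and no legal moves → stalemate.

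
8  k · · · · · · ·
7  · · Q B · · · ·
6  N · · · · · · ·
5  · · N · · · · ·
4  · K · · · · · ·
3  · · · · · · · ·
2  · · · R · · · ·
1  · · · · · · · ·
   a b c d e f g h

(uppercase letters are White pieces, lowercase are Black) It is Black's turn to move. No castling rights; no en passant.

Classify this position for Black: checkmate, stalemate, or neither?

Black to move; black king on a8.
In check: no.
King squares — a7: attacked by Qc7; b7: attacked by Nc5; b8: attacked by Na6.
Legal moves for Black: none.
Not in check and no legal moves → stalemate.

stalemate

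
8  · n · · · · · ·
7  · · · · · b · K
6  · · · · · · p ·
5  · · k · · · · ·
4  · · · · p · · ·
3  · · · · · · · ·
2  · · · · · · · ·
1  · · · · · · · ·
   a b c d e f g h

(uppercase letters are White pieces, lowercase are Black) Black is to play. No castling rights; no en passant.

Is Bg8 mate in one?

After Bg8: white king on h7; in check: yes, from the black bishop on g8.
White has 5 legal replies: Kh8, Kxg8, Kg7, Kh6, Kxg6.
In check but a legal move exists → not checkmate.

no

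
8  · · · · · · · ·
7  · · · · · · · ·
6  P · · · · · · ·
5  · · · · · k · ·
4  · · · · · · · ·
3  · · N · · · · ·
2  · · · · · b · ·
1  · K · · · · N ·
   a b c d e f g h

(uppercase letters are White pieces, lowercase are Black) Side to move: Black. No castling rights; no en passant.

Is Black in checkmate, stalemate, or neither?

Black to move; black king on f5.
In check: no.
Legal moves for Black: Kg6, Kf6, Ke6, Kg5, Ke5, Kg4, Kf4, Ba7, Bb6, Bc5, Bh4, Bd4, Bg3, Be3, Bxg1, Be1.
Black has 16 legal moves and is not in check → neither.

neither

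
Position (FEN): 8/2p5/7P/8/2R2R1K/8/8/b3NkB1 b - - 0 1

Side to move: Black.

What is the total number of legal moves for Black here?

3

Black to move; king on f1.
In check: yes, from the white rook on f4.
Legal moves: Ke2, Kxg1, Kxe1.
Count: 3.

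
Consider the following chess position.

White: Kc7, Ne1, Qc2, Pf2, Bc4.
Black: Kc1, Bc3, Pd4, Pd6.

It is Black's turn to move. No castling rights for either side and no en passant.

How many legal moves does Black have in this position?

0

Black to move; king on c1.
In check: yes, from the white queen on c2.
Legal moves: none.
Count: 0.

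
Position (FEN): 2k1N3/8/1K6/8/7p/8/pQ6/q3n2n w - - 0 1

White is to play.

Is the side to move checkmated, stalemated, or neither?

neither

White to move; white king on b6.
In check: no.
Legal moves for White include: Ng7, Nc7, Nf6, Nd6+, Ka7, Kc6, Ka6, Kc5, Kb5, Ka5, Qh8, Qg7, Qf6, Qe5, Qb5, Qd4, Qb4, Qc3+, ... (list truncated; more exist).
White has legal moves and is not in check → neither.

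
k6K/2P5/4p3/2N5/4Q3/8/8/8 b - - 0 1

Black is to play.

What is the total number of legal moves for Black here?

Black to move; king on a8.
In check: yes, from the white queen on e4.
Legal moves: Ka7.
Count: 1.

1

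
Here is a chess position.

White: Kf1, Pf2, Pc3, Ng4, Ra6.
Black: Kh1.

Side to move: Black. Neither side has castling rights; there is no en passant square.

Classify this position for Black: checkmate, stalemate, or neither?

stalemate

Black to move; black king on h1.
In check: no.
King squares — g1: attacked by Kf1; g2: attacked by Kf1; h2: attacked by Ng4.
Legal moves for Black: none.
Not in check and no legal moves → stalemate.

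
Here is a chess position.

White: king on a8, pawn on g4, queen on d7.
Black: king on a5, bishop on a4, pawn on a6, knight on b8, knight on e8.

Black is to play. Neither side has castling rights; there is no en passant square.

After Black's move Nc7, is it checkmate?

no

After Nc7: white king on a8; in check: yes, from the black knight on c7.
White has 4 legal replies: Kxb8, Kb7, Ka7, Qxc7+.
In check but a legal move exists → not checkmate.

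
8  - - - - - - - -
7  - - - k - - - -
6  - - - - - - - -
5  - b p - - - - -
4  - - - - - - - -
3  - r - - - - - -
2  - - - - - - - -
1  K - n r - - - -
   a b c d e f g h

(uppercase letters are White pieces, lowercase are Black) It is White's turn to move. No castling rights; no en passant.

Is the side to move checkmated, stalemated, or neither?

stalemate

White to move; white king on a1.
In check: no.
King squares — b1: attacked by Rb3; a2: attacked by Nc1; b2: attacked by Rb3.
Legal moves for White: none.
Not in check and no legal moves → stalemate.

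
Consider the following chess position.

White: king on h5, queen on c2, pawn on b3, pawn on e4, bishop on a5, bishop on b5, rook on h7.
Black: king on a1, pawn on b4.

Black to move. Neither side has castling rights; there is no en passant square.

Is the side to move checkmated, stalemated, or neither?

Black to move; black king on a1.
In check: no.
King squares — b1: attacked by Qc2; a2: attacked by Qc2; b2: attacked by Qc2.
Legal moves for Black: none.
Not in check and no legal moves → stalemate.

stalemate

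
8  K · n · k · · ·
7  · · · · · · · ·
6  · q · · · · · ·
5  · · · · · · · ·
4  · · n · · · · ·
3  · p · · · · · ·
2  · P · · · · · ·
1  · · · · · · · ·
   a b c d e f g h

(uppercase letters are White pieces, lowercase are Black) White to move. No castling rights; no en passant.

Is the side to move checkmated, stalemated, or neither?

stalemate

White to move; white king on a8.
In check: no.
King squares — a7: attacked by Qb6; b7: attacked by Qb6; b8: attacked by Qb6.
Legal moves for White: none.
Not in check and no legal moves → stalemate.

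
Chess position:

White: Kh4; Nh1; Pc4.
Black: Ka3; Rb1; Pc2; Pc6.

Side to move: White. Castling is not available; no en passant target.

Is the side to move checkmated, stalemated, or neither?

neither

White to move; white king on h4.
In check: no.
Legal moves for White: Kh5, Kg5, Kg4, Kh3, Kg3, Ng3, Nf2, c5.
White has 8 legal moves and is not in check → neither.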